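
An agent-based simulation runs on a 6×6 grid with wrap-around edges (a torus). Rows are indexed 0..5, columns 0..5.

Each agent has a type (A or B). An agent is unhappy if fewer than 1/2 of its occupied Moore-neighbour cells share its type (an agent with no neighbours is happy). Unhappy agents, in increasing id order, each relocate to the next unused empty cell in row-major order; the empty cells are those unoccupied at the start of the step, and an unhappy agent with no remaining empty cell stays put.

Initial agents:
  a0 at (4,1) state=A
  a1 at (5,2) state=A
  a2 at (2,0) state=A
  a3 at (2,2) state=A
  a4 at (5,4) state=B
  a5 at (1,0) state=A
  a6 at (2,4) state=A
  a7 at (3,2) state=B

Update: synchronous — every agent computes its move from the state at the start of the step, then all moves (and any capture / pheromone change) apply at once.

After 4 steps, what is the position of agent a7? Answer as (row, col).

t=1: a0@(4,1):A a1@(5,2):A a2@(2,0):A a3@(0,0):A a4@(5,4):B a5@(1,0):A a6@(2,4):A a7@(0,1):B
t=2: a0@(4,1):A a1@(5,2):A a2@(2,0):A a3@(0,0):A a4@(5,4):B a5@(1,0):A a6@(2,4):A a7@(0,2):B
t=3: a0@(4,1):A a1@(5,2):A a2@(2,0):A a3@(0,0):A a4@(5,4):B a5@(1,0):A a6@(2,4):A a7@(0,1):B
t=4: a0@(4,1):A a1@(5,2):A a2@(2,0):A a3@(0,0):A a4@(5,4):B a5@(1,0):A a6@(2,4):A a7@(0,2):B

(0, 2)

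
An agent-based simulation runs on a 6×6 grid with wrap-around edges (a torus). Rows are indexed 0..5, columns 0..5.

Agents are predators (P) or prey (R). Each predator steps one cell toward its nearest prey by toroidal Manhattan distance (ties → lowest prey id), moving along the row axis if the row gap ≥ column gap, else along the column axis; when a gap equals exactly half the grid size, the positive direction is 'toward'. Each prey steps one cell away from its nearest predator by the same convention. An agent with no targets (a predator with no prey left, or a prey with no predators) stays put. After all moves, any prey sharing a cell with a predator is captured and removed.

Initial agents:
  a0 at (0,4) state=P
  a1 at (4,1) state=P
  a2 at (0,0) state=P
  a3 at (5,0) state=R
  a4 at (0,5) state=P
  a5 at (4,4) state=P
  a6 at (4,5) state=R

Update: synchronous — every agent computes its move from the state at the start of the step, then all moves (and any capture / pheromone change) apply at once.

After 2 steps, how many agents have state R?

2

t=1: a0@(0,5):P a1@(5,1):P a2@(5,0):P a3@(4,0):R a4@(5,5):P a5@(4,5):P a6@(4,0):R
t=2: a0@(5,5):P a1@(4,1):P a2@(4,0):P a3@(3,0):R a4@(4,5):P a5@(4,0):P a6@(3,0):R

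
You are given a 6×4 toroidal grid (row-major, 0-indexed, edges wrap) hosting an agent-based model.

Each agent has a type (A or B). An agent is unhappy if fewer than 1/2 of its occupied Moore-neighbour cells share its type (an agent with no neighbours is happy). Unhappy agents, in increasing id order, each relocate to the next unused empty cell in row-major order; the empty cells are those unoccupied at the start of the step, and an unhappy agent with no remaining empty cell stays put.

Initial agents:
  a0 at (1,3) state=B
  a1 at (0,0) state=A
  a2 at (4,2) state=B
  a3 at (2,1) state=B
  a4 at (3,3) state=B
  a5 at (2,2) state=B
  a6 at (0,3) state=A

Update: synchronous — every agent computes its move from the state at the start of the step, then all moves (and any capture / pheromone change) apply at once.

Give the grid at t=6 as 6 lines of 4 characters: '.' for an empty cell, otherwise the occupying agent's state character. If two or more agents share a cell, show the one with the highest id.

A.BA
....
.BB.
...B
..B.
....

t=1: a0@(0,1):B a1@(0,0):A a2@(4,2):B a3@(2,1):B a4@(3,3):B a5@(2,2):B a6@(0,3):A
t=2: a0@(0,2):B a1@(0,0):A a2@(4,2):B a3@(2,1):B a4@(3,3):B a5@(2,2):B a6@(0,3):A
t=3: a0@(0,1):B a1@(0,0):A a2@(4,2):B a3@(2,1):B a4@(3,3):B a5@(2,2):B a6@(0,3):A
t=4: a0@(0,2):B a1@(0,0):A a2@(4,2):B a3@(2,1):B a4@(3,3):B a5@(2,2):B a6@(0,3):A
t=5: a0@(0,1):B a1@(0,0):A a2@(4,2):B a3@(2,1):B a4@(3,3):B a5@(2,2):B a6@(0,3):A
t=6: a0@(0,2):B a1@(0,0):A a2@(4,2):B a3@(2,1):B a4@(3,3):B a5@(2,2):B a6@(0,3):A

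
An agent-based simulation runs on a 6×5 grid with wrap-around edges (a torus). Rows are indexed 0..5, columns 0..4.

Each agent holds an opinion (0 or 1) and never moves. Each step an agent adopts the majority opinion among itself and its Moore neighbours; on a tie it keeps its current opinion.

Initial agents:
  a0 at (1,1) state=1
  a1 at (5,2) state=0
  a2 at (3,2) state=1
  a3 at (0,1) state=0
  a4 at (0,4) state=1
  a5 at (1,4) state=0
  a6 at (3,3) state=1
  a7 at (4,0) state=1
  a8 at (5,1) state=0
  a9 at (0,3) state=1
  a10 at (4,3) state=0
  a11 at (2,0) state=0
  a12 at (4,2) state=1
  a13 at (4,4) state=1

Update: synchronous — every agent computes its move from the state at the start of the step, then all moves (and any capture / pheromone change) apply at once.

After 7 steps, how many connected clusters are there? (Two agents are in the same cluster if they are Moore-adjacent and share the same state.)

3

t=1: a0@(1,1):0 a1@(5,2):0 a2@(3,2):1 a3@(0,1):0 a4@(0,4):1 a5@(1,4):0 a6@(3,3):1 a7@(4,0):1 a8@(5,1):0 a9@(0,3):1 a10@(4,3):1 a11@(2,0):0 a12@(4,2):1 a13@(4,4):1
t=2: (unchanged — steady state)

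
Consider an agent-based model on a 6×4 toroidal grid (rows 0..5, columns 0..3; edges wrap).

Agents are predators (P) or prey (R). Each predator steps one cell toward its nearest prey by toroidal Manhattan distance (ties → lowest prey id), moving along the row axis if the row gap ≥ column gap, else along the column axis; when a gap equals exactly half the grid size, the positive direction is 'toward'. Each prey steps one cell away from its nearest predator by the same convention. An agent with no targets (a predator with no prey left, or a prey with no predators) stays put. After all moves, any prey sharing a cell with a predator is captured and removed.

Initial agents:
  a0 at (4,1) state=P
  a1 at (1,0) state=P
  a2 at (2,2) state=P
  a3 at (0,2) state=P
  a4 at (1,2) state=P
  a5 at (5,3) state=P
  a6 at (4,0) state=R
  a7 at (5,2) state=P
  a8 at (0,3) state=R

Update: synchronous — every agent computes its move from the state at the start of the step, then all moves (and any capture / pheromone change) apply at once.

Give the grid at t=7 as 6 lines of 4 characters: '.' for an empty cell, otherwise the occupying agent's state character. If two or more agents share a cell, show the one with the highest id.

....
....
....
....
PPP.
....

t=1: a0@(4,0):P a1@(0,0):P a2@(1,2):P a3@(0,3):P a4@(0,2):P a5@(0,3):P a6@(4,3):R a7@(0,2):P
t=2: a0@(4,3):P a1@(5,0):P a2@(2,2):P a3@(5,3):P a4@(5,2):P a5@(5,3):P a6@(4,2):R a7@(5,2):P
t=3: a0@(4,2):P a1@(5,1):P a2@(3,2):P a3@(4,3):P a4@(4,2):P a5@(4,3):P a6@(4,1):R a7@(4,2):P
t=4: a0@(4,1):P a1@(4,1):P a2@(4,2):P a3@(4,0):P a4@(4,1):P a5@(4,0):P a7@(4,1):P
t=5: (unchanged — steady state)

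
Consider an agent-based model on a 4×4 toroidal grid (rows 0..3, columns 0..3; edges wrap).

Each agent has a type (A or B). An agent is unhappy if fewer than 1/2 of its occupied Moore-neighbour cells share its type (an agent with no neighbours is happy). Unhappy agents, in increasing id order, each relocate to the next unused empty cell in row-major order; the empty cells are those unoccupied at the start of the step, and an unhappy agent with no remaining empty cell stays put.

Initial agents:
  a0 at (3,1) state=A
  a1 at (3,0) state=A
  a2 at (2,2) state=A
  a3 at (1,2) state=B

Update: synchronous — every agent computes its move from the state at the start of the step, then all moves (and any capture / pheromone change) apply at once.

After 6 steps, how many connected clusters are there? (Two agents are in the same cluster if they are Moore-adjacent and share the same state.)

2

t=1: a0@(3,1):A a1@(3,0):A a2@(2,2):A a3@(0,0):B
t=2: a0@(3,1):A a1@(3,0):A a2@(2,2):A a3@(0,1):B
t=3: a0@(3,1):A a1@(3,0):A a2@(2,2):A a3@(0,0):B
t=4: a0@(3,1):A a1@(3,0):A a2@(2,2):A a3@(0,1):B
t=5: a0@(3,1):A a1@(3,0):A a2@(2,2):A a3@(0,0):B
t=6: a0@(3,1):A a1@(3,0):A a2@(2,2):A a3@(0,1):B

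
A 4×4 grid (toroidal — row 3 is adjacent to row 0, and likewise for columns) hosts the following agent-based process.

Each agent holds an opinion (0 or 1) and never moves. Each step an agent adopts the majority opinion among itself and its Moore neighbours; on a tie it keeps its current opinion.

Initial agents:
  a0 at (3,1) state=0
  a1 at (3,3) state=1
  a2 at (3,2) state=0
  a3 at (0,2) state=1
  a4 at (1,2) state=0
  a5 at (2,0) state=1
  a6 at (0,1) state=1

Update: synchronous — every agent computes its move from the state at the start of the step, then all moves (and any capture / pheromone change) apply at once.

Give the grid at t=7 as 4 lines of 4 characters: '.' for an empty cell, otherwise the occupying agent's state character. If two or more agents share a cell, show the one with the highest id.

t=1: a0@(3,1):1 a1@(3,3):1 a2@(3,2):1 a3@(0,2):1 a4@(1,2):1 a5@(2,0):1 a6@(0,1):0
t=2: a0@(3,1):1 a1@(3,3):1 a2@(3,2):1 a3@(0,2):1 a4@(1,2):1 a5@(2,0):1 a6@(0,1):1
t=3: (unchanged — steady state)

.11.
..1.
1...
.111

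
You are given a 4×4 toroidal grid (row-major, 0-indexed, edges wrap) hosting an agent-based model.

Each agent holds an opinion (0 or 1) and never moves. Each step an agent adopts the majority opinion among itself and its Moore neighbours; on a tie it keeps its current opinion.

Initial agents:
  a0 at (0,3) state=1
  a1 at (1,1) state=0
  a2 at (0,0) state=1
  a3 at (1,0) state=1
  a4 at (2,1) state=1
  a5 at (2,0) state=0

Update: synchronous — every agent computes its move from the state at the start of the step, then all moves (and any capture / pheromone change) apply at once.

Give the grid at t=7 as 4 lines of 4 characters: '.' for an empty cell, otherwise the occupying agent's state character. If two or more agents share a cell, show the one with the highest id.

t=1: a0@(0,3):1 a1@(1,1):1 a2@(0,0):1 a3@(1,0):1 a4@(2,1):1 a5@(2,0):0
t=2: a0@(0,3):1 a1@(1,1):1 a2@(0,0):1 a3@(1,0):1 a4@(2,1):1 a5@(2,0):1
t=3: (unchanged — steady state)

1..1
11..
11..
....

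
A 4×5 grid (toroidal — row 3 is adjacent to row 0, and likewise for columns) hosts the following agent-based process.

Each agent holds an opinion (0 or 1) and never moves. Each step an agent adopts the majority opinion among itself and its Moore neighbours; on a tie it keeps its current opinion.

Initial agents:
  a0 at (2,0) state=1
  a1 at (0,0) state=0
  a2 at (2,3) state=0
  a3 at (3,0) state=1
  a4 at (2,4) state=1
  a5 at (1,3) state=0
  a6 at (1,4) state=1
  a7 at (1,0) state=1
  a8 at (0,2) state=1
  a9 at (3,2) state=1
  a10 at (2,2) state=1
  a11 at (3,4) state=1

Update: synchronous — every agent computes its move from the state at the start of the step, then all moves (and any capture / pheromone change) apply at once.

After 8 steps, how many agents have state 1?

12

t=1: a0@(2,0):1 a1@(0,0):1 a2@(2,3):1 a3@(3,0):1 a4@(2,4):1 a5@(1,3):1 a6@(1,4):1 a7@(1,0):1 a8@(0,2):1 a9@(3,2):1 a10@(2,2):1 a11@(3,4):1
t=2: (unchanged — steady state)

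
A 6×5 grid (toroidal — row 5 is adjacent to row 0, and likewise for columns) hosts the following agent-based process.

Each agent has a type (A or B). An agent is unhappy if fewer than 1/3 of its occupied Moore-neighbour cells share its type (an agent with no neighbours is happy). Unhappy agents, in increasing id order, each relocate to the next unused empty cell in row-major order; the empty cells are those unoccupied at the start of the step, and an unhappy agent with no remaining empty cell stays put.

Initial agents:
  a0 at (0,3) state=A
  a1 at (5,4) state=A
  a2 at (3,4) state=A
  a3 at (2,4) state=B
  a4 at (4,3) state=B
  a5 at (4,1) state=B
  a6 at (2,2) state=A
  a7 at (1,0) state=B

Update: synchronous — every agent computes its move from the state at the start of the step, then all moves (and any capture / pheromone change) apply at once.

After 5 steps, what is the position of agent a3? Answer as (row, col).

(2, 4)

t=1: a0@(0,3):A a1@(5,4):A a2@(0,0):A a3@(2,4):B a4@(0,1):B a5@(4,1):B a6@(2,2):A a7@(1,0):B
t=2: (unchanged — steady state)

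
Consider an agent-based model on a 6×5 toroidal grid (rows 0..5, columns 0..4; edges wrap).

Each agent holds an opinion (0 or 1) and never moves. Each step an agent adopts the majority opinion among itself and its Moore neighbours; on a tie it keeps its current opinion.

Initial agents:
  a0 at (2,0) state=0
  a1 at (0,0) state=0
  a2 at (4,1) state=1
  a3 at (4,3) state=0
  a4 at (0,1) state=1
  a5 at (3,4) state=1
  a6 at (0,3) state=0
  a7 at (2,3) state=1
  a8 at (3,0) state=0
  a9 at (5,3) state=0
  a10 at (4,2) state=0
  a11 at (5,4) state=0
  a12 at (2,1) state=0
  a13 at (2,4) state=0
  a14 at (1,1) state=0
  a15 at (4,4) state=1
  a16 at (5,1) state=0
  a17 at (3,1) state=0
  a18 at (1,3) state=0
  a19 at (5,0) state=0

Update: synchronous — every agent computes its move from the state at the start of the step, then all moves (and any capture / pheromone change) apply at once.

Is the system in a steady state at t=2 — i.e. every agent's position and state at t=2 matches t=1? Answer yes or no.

t=1: a0@(2,0):0 a1@(0,0):0 a2@(4,1):0 a3@(4,3):0 a4@(0,1):0 a5@(3,4):0 a6@(0,3):0 a7@(2,3):1 a8@(3,0):0 a9@(5,3):0 a10@(4,2):0 a11@(5,4):0 a12@(2,1):0 a13@(2,4):0 a14@(1,1):0 a15@(4,4):0 a16@(5,1):0 a17@(3,1):0 a18@(1,3):0 a19@(5,0):0
t=2: a0@(2,0):0 a1@(0,0):0 a2@(4,1):0 a3@(4,3):0 a4@(0,1):0 a5@(3,4):0 a6@(0,3):0 a7@(2,3):0 a8@(3,0):0 a9@(5,3):0 a10@(4,2):0 a11@(5,4):0 a12@(2,1):0 a13@(2,4):0 a14@(1,1):0 a15@(4,4):0 a16@(5,1):0 a17@(3,1):0 a18@(1,3):0 a19@(5,0):0

no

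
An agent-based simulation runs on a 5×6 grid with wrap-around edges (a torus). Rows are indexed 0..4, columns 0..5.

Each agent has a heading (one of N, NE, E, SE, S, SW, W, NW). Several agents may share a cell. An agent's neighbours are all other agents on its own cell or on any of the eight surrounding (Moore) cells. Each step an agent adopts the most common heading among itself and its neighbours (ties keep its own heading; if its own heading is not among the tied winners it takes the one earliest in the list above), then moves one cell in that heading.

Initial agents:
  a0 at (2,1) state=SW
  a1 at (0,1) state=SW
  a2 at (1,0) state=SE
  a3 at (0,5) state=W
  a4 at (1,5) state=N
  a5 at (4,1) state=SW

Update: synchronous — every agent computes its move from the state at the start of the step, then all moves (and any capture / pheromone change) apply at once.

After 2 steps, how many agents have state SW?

t=1: a0@(3,0):SW a1@(1,0):SW a2@(2,5):SW a3@(0,4):W a4@(0,5):N a5@(0,0):SW
t=2: a0@(4,5):SW a1@(2,5):SW a2@(3,4):SW a3@(0,3):W a4@(1,4):SW a5@(1,5):SW

5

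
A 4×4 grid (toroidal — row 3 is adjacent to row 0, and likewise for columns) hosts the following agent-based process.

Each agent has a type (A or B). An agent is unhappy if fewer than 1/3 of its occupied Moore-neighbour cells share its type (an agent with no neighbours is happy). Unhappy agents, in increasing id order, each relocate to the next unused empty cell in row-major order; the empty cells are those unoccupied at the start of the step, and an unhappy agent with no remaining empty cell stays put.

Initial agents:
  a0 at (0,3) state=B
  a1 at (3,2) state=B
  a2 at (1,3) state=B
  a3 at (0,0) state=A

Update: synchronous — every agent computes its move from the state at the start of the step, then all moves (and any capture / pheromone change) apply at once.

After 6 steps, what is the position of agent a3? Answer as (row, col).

(0, 0)

t=1: a0@(0,3):B a1@(3,2):B a2@(1,3):B a3@(0,1):A
t=2: a0@(0,3):B a1@(3,2):B a2@(1,3):B a3@(0,0):A
t=3: a0@(0,3):B a1@(3,2):B a2@(1,3):B a3@(0,1):A
t=4: a0@(0,3):B a1@(3,2):B a2@(1,3):B a3@(0,0):A
t=5: a0@(0,3):B a1@(3,2):B a2@(1,3):B a3@(0,1):A
t=6: a0@(0,3):B a1@(3,2):B a2@(1,3):B a3@(0,0):A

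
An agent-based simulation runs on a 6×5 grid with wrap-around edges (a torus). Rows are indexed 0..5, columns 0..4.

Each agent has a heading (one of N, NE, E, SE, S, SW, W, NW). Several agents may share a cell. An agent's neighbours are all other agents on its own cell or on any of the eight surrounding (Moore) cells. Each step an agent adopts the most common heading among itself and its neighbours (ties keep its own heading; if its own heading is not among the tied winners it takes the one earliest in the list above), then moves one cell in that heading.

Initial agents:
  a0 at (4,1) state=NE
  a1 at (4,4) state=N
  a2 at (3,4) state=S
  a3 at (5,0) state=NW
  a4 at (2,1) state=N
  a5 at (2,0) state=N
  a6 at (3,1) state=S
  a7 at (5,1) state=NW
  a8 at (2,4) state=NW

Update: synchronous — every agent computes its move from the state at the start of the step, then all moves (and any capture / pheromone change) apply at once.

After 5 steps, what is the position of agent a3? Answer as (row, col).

(0, 0)

t=1: a0@(3,0):NW a1@(3,4):N a2@(2,4):N a3@(4,4):NW a4@(1,1):N a5@(1,0):N a6@(2,1):N a7@(4,0):NW a8@(1,3):NW
t=2: a0@(2,4):NW a1@(2,3):NW a2@(1,4):N a3@(3,3):NW a4@(0,1):N a5@(0,0):N a6@(1,1):N a7@(3,4):NW a8@(0,2):NW
t=3: a0@(1,3):NW a1@(1,2):NW a2@(0,4):N a3@(2,2):NW a4@(5,1):N a5@(5,0):N a6@(0,1):N a7@(2,3):NW a8@(5,2):N
t=4: a0@(0,2):NW a1@(0,1):NW a2@(5,4):N a3@(1,1):NW a4@(4,1):N a5@(4,0):N a6@(5,1):N a7@(1,2):NW a8@(4,2):N
t=5: a0@(5,1):NW a1@(5,0):NW a2@(4,4):N a3@(0,0):NW a4@(3,1):N a5@(3,0):N a6@(4,1):N a7@(0,1):NW a8@(3,2):N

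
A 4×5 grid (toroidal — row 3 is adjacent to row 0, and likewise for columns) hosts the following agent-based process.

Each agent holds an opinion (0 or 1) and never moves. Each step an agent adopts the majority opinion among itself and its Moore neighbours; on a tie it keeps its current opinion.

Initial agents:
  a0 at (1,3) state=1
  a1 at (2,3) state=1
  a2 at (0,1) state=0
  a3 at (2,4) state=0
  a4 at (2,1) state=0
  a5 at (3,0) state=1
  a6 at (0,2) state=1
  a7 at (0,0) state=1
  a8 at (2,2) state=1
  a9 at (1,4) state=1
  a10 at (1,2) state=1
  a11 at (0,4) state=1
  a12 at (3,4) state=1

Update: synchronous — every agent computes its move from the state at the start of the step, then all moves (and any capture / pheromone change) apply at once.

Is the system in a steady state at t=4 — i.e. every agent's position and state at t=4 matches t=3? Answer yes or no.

yes

t=1: a0@(1,3):1 a1@(2,3):1 a2@(0,1):1 a3@(2,4):1 a4@(2,1):1 a5@(3,0):1 a6@(0,2):1 a7@(0,0):1 a8@(2,2):1 a9@(1,4):1 a10@(1,2):1 a11@(0,4):1 a12@(3,4):1
t=2: (unchanged — steady state)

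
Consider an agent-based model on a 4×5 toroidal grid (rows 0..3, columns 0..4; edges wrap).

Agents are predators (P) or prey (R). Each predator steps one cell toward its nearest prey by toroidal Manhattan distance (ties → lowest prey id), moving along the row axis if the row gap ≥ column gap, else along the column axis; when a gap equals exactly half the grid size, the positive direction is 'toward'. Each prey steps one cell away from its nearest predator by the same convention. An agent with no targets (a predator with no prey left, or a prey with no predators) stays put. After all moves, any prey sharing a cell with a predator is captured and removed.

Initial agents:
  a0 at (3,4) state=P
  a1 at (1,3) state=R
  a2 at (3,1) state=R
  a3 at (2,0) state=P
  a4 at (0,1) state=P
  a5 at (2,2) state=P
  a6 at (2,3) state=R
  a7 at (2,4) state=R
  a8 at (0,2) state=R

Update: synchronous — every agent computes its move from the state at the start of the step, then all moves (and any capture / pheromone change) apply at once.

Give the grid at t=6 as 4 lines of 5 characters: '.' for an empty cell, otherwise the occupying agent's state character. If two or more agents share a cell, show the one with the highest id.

t=1: a0@(2,4):P a1@(0,3):R a2@(2,1):R a3@(2,4):P a4@(3,1):P a5@(2,3):P a7@(1,4):R a8@(0,3):R
t=2: a0@(1,4):P a2@(1,1):R a3@(1,4):P a4@(2,1):P a5@(3,3):P a7@(0,4):R
t=3: a0@(0,4):P a2@(0,1):R a3@(0,4):P a4@(1,1):P a5@(0,3):P a7@(3,4):R
t=4: a0@(3,4):P a2@(3,1):R a3@(3,4):P a4@(0,1):P a5@(0,2):P a7@(2,4):R
t=5: a0@(2,4):P a2@(2,1):R a3@(2,4):P a4@(3,1):P a5@(3,2):P a7@(1,4):R
t=6: a0@(1,4):P a2@(1,1):R a3@(1,4):P a4@(2,1):P a5@(2,2):P a7@(0,4):R

....R
.R..P
.PP..
.....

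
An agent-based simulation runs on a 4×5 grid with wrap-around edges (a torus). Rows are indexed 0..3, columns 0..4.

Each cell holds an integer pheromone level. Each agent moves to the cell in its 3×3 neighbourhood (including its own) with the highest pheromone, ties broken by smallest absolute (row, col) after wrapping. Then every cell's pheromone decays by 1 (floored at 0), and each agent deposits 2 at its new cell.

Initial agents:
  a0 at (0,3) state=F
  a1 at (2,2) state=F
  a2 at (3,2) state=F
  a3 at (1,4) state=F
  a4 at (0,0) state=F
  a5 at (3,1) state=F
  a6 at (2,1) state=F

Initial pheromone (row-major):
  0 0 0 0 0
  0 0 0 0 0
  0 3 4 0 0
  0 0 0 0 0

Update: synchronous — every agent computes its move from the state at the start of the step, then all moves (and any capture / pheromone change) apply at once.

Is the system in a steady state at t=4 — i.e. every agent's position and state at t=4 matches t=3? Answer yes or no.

t=1: a0@(0,2) a1@(2,2) a2@(2,2) a3@(0,0) a4@(0,0) a5@(2,2) a6@(2,2) | pheromone: 4 0 2 0 0 / 0 0 0 0 0 / 0 2 11 0 0 / 0 0 0 0 0
t=2: a0@(0,2) a1@(2,2) a2@(2,2) a3@(0,0) a4@(0,0) a5@(2,2) a6@(2,2) | pheromone: 7 0 3 0 0 / 0 0 0 0 0 / 0 1 18 0 0 / 0 0 0 0 0
t=3: a0@(0,2) a1@(2,2) a2@(2,2) a3@(0,0) a4@(0,0) a5@(2,2) a6@(2,2) | pheromone: 10 0 4 0 0 / 0 0 0 0 0 / 0 0 25 0 0 / 0 0 0 0 0
t=4: a0@(0,2) a1@(2,2) a2@(2,2) a3@(0,0) a4@(0,0) a5@(2,2) a6@(2,2) | pheromone: 13 0 5 0 0 / 0 0 0 0 0 / 0 0 32 0 0 / 0 0 0 0 0

yes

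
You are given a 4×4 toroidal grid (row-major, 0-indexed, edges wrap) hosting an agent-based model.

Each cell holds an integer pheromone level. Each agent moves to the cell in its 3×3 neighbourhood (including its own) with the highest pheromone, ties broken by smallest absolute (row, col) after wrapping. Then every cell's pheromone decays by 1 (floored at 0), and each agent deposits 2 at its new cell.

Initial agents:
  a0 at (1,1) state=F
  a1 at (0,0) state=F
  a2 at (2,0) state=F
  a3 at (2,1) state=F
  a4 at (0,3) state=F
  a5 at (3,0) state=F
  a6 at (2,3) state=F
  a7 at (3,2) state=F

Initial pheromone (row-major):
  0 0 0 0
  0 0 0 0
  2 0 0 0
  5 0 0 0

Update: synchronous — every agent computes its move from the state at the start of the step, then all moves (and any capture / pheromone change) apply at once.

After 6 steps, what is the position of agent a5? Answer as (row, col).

(3, 0)

t=1: a0@(2,0) a1@(3,0) a2@(3,0) a3@(3,0) a4@(3,0) a5@(3,0) a6@(3,0) a7@(0,1) | pheromone: 0 2 0 0 / 0 0 0 0 / 3 0 0 0 / 16 0 0 0
t=2: a0@(3,0) a1@(3,0) a2@(3,0) a3@(3,0) a4@(3,0) a5@(3,0) a6@(3,0) a7@(3,0) | pheromone: 0 1 0 0 / 0 0 0 0 / 2 0 0 0 / 31 0 0 0
t=3: a0@(3,0) a1@(3,0) a2@(3,0) a3@(3,0) a4@(3,0) a5@(3,0) a6@(3,0) a7@(3,0) | pheromone: 0 0 0 0 / 0 0 0 0 / 1 0 0 0 / 46 0 0 0
t=4: a0@(3,0) a1@(3,0) a2@(3,0) a3@(3,0) a4@(3,0) a5@(3,0) a6@(3,0) a7@(3,0) | pheromone: 0 0 0 0 / 0 0 0 0 / 0 0 0 0 / 61 0 0 0
t=5: a0@(3,0) a1@(3,0) a2@(3,0) a3@(3,0) a4@(3,0) a5@(3,0) a6@(3,0) a7@(3,0) | pheromone: 0 0 0 0 / 0 0 0 0 / 0 0 0 0 / 76 0 0 0
t=6: a0@(3,0) a1@(3,0) a2@(3,0) a3@(3,0) a4@(3,0) a5@(3,0) a6@(3,0) a7@(3,0) | pheromone: 0 0 0 0 / 0 0 0 0 / 0 0 0 0 / 91 0 0 0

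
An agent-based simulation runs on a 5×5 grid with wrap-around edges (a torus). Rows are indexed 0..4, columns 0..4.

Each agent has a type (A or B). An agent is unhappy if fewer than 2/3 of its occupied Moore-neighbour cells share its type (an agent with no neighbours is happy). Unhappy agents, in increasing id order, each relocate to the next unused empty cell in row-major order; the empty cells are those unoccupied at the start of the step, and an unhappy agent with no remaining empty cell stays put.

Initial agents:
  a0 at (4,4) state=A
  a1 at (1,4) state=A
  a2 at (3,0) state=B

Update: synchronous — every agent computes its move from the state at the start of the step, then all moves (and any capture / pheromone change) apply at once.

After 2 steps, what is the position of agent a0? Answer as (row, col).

(0, 2)

t=1: a0@(0,0):A a1@(1,4):A a2@(0,1):B
t=2: a0@(0,2):A a1@(1,4):A a2@(0,3):B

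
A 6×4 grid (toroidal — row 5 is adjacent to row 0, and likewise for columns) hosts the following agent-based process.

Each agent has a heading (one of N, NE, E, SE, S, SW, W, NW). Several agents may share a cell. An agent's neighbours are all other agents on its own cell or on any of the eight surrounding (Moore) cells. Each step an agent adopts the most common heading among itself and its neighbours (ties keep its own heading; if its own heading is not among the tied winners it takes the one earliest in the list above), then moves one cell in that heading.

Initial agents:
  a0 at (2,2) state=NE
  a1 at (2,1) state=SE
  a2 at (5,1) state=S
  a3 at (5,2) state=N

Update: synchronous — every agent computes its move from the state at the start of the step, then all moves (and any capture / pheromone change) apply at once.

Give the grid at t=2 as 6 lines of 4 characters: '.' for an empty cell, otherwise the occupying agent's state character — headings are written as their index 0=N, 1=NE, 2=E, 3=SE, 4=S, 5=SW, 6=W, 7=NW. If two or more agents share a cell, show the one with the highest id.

1...
.4..
....
..0.
...3
....

t=1: a0@(1,3):NE a1@(3,2):SE a2@(0,1):S a3@(4,2):N
t=2: a0@(0,0):NE a1@(4,3):SE a2@(1,1):S a3@(3,2):N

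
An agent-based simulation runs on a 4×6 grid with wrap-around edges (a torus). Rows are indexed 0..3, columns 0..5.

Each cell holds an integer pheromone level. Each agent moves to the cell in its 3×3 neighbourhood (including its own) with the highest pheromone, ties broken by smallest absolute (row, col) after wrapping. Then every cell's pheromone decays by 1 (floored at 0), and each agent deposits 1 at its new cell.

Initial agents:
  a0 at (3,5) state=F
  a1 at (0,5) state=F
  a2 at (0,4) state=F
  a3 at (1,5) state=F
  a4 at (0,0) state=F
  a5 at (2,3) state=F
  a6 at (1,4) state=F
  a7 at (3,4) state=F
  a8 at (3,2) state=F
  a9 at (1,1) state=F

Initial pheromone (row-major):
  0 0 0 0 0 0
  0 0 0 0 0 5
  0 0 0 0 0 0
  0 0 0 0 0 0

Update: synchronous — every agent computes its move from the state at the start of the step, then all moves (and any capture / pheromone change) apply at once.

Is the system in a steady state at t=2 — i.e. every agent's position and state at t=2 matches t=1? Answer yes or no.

no

t=1: a0@(0,0) a1@(1,5) a2@(1,5) a3@(1,5) a4@(1,5) a5@(1,2) a6@(1,5) a7@(0,3) a8@(0,1) a9@(0,0) | pheromone: 2 1 0 1 0 0 / 0 0 1 0 0 9 / 0 0 0 0 0 0 / 0 0 0 0 0 0
t=2: a0@(1,5) a1@(1,5) a2@(1,5) a3@(1,5) a4@(1,5) a5@(0,1) a6@(1,5) a7@(0,3) a8@(0,0) a9@(1,5) | pheromone: 2 1 0 1 0 0 / 0 0 0 0 0 15 / 0 0 0 0 0 0 / 0 0 0 0 0 0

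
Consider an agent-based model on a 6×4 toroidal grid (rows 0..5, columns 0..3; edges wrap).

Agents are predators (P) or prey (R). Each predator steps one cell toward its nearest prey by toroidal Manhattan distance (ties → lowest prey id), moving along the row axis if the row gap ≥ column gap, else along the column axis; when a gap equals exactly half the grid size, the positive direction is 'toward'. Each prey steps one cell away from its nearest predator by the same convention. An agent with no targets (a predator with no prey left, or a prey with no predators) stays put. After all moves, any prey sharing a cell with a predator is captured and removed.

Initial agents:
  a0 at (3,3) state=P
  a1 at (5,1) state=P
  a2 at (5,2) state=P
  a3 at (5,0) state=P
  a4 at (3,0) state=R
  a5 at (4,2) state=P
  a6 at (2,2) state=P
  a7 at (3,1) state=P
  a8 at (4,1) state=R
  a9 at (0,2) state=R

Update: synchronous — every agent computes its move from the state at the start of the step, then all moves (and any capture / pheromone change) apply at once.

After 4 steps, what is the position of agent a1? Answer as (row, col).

t=1: a0@(3,0):P a1@(4,1):P a2@(0,2):P a3@(4,0):P a4@(3,1):R a5@(4,1):P a6@(1,2):P a7@(3,0):P a8@(3,1):R
t=2: a0@(3,1):P a1@(3,1):P a2@(1,2):P a3@(3,0):P a4@(3,2):R a5@(3,1):P a6@(2,2):P a7@(3,1):P a8@(3,2):R
t=3: a0@(3,2):P a1@(3,2):P a2@(2,2):P a3@(3,1):P a4@(3,3):R a5@(3,2):P a6@(3,2):P a7@(3,2):P a8@(3,3):R
t=4: a0@(3,3):P a1@(3,3):P a2@(3,2):P a3@(3,2):P a4@(3,0):R a5@(3,3):P a6@(3,3):P a7@(3,3):P a8@(3,0):R

(3, 3)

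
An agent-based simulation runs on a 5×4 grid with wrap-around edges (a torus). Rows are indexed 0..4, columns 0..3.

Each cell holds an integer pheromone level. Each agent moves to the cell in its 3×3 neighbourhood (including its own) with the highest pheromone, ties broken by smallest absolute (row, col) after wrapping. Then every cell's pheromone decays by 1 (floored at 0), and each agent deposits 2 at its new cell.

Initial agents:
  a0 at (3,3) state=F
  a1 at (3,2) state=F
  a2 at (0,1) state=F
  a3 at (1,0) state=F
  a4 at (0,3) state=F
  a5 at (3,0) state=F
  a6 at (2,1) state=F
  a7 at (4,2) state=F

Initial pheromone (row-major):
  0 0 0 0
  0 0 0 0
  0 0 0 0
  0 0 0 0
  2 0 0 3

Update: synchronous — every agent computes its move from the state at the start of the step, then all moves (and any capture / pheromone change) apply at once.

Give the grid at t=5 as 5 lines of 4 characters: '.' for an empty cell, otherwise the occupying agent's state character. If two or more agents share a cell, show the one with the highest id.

t=1: a0@(4,3) a1@(4,3) a2@(4,0) a3@(0,0) a4@(4,3) a5@(4,3) a6@(1,0) a7@(4,3) | pheromone: 2 0 0 0 / 2 0 0 0 / 0 0 0 0 / 0 0 0 0 / 3 0 0 12
t=2: a0@(4,3) a1@(4,3) a2@(4,3) a3@(4,3) a4@(4,3) a5@(4,3) a6@(0,0) a7@(4,3) | pheromone: 3 0 0 0 / 1 0 0 0 / 0 0 0 0 / 0 0 0 0 / 2 0 0 25
t=3: a0@(4,3) a1@(4,3) a2@(4,3) a3@(4,3) a4@(4,3) a5@(4,3) a6@(4,3) a7@(4,3) | pheromone: 2 0 0 0 / 0 0 0 0 / 0 0 0 0 / 0 0 0 0 / 1 0 0 40
t=4: a0@(4,3) a1@(4,3) a2@(4,3) a3@(4,3) a4@(4,3) a5@(4,3) a6@(4,3) a7@(4,3) | pheromone: 1 0 0 0 / 0 0 0 0 / 0 0 0 0 / 0 0 0 0 / 0 0 0 55
t=5: a0@(4,3) a1@(4,3) a2@(4,3) a3@(4,3) a4@(4,3) a5@(4,3) a6@(4,3) a7@(4,3) | pheromone: 0 0 0 0 / 0 0 0 0 / 0 0 0 0 / 0 0 0 0 / 0 0 0 70

....
....
....
....
...F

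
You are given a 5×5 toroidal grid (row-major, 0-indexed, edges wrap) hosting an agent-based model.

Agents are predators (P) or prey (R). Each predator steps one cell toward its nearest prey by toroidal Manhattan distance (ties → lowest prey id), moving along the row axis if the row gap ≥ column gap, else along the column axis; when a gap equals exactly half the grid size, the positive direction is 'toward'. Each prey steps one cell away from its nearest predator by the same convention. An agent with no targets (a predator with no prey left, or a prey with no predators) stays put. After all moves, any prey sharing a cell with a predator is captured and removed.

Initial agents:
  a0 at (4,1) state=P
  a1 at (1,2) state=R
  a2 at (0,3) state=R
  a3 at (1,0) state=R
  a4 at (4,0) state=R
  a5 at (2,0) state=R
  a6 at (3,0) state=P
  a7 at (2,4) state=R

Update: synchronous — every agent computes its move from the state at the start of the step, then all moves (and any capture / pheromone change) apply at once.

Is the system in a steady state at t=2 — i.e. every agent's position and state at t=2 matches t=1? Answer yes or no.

no

t=1: a0@(4,0):P a1@(2,2):R a2@(0,4):R a3@(0,0):R a4@(4,4):R a5@(1,0):R a6@(4,0):P a7@(1,4):R
t=2: a0@(0,0):P a1@(1,2):R a2@(1,4):R a3@(1,0):R a4@(4,3):R a5@(2,0):R a6@(0,0):P a7@(2,4):R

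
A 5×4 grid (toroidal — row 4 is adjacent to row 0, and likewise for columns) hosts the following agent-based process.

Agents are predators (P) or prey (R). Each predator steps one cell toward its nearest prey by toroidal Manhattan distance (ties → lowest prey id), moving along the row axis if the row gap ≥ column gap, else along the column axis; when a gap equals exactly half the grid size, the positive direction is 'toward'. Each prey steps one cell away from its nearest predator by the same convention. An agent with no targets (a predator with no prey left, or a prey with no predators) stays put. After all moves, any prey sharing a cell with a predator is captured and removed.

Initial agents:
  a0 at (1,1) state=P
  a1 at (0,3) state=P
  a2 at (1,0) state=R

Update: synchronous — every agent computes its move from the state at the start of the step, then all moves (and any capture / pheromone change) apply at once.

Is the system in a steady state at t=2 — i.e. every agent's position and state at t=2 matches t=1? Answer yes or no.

t=1: a0@(1,0):P a1@(1,3):P
t=2: (unchanged — steady state)

yes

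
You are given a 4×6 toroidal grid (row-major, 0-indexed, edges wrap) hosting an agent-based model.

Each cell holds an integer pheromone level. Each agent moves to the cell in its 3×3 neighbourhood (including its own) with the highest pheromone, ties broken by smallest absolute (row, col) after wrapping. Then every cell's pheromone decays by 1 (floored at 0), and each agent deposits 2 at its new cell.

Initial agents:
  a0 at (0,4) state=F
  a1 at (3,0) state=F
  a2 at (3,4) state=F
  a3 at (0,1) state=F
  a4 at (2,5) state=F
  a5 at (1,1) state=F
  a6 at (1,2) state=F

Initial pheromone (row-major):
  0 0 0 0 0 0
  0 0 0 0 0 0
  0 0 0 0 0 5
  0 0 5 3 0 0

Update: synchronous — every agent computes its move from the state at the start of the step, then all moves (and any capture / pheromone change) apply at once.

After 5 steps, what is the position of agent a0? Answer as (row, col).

t=1: a0@(3,3) a1@(2,5) a2@(2,5) a3@(3,2) a4@(2,5) a5@(0,0) a6@(0,1) | pheromone: 2 2 0 0 0 0 / 0 0 0 0 0 0 / 0 0 0 0 0 10 / 0 0 6 4 0 0
t=2: a0@(3,2) a1@(2,5) a2@(2,5) a3@(3,2) a4@(2,5) a5@(0,0) a6@(3,2) | pheromone: 3 1 0 0 0 0 / 0 0 0 0 0 0 / 0 0 0 0 0 15 / 0 0 11 3 0 0
t=3: a0@(3,2) a1@(2,5) a2@(2,5) a3@(3,2) a4@(2,5) a5@(0,0) a6@(3,2) | pheromone: 4 0 0 0 0 0 / 0 0 0 0 0 0 / 0 0 0 0 0 20 / 0 0 16 2 0 0
t=4: a0@(3,2) a1@(2,5) a2@(2,5) a3@(3,2) a4@(2,5) a5@(0,0) a6@(3,2) | pheromone: 5 0 0 0 0 0 / 0 0 0 0 0 0 / 0 0 0 0 0 25 / 0 0 21 1 0 0
t=5: a0@(3,2) a1@(2,5) a2@(2,5) a3@(3,2) a4@(2,5) a5@(0,0) a6@(3,2) | pheromone: 6 0 0 0 0 0 / 0 0 0 0 0 0 / 0 0 0 0 0 30 / 0 0 26 0 0 0

(3, 2)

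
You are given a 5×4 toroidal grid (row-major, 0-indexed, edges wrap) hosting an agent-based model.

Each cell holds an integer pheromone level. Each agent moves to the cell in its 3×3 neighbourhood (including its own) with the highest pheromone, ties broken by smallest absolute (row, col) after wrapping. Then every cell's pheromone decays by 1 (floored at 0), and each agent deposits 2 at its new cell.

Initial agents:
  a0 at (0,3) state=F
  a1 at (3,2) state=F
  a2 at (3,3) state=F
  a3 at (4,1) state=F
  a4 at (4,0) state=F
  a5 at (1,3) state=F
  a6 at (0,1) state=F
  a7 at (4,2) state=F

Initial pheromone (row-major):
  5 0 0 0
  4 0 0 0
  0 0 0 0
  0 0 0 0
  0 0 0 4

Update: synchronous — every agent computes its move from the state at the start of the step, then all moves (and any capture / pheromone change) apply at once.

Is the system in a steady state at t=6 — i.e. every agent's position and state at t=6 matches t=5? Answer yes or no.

t=1: a0@(0,0) a1@(4,3) a2@(4,3) a3@(0,0) a4@(0,0) a5@(0,0) a6@(0,0) a7@(4,3) | pheromone: 14 0 0 0 / 3 0 0 0 / 0 0 0 0 / 0 0 0 0 / 0 0 0 9
t=2: a0@(0,0) a1@(0,0) a2@(0,0) a3@(0,0) a4@(0,0) a5@(0,0) a6@(0,0) a7@(0,0) | pheromone: 29 0 0 0 / 2 0 0 0 / 0 0 0 0 / 0 0 0 0 / 0 0 0 8
t=3: a0@(0,0) a1@(0,0) a2@(0,0) a3@(0,0) a4@(0,0) a5@(0,0) a6@(0,0) a7@(0,0) | pheromone: 44 0 0 0 / 1 0 0 0 / 0 0 0 0 / 0 0 0 0 / 0 0 0 7
t=4: a0@(0,0) a1@(0,0) a2@(0,0) a3@(0,0) a4@(0,0) a5@(0,0) a6@(0,0) a7@(0,0) | pheromone: 59 0 0 0 / 0 0 0 0 / 0 0 0 0 / 0 0 0 0 / 0 0 0 6
t=5: a0@(0,0) a1@(0,0) a2@(0,0) a3@(0,0) a4@(0,0) a5@(0,0) a6@(0,0) a7@(0,0) | pheromone: 74 0 0 0 / 0 0 0 0 / 0 0 0 0 / 0 0 0 0 / 0 0 0 5
t=6: a0@(0,0) a1@(0,0) a2@(0,0) a3@(0,0) a4@(0,0) a5@(0,0) a6@(0,0) a7@(0,0) | pheromone: 89 0 0 0 / 0 0 0 0 / 0 0 0 0 / 0 0 0 0 / 0 0 0 4

yes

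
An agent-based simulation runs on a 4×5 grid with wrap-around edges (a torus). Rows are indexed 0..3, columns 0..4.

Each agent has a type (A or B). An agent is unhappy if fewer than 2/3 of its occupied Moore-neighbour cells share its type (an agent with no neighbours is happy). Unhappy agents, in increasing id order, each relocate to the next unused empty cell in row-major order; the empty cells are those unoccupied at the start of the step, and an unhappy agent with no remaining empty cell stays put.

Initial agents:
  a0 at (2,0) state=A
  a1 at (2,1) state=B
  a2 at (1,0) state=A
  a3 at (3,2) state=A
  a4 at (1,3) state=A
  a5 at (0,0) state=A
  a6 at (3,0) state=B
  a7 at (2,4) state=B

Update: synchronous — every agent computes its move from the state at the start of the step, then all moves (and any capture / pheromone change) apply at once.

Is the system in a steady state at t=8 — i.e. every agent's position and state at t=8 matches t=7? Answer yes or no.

t=1: a0@(0,1):A a1@(0,2):B a2@(0,3):A a3@(0,4):A a4@(1,1):A a5@(1,2):A a6@(1,4):B a7@(2,2):B
t=2: a0@(0,1):A a1@(0,0):B a2@(1,0):A a3@(1,3):A a4@(2,0):A a5@(2,1):A a6@(2,3):B a7@(2,4):B
t=3: a0@(0,2):A a1@(0,3):B a2@(0,4):A a3@(1,1):A a4@(2,0):A a5@(2,1):A a6@(1,2):B a7@(1,4):B
t=4: a0@(0,0):A a1@(0,1):B a2@(1,0):A a3@(1,1):A a4@(2,0):A a5@(2,1):A a6@(1,3):B a7@(2,2):B
t=5: a0@(0,0):A a1@(0,2):B a2@(1,0):A a3@(1,1):A a4@(2,0):A a5@(2,1):A a6@(1,3):B a7@(0,3):B
t=6: (unchanged — steady state)

yes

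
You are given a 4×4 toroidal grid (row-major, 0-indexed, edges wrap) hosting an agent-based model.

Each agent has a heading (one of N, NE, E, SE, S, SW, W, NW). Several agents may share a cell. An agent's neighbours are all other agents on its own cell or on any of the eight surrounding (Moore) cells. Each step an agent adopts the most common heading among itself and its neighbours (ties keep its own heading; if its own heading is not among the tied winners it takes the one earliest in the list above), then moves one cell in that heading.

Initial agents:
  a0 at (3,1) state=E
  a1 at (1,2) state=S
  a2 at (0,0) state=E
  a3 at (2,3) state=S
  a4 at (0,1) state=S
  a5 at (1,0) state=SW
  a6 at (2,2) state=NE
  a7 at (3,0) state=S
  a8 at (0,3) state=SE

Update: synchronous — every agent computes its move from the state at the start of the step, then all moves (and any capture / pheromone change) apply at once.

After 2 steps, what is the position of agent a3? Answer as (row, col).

(0, 3)

t=1: a0@(3,2):E a1@(2,2):S a2@(0,1):E a3@(3,3):S a4@(1,1):S a5@(2,0):S a6@(3,2):S a7@(0,0):S a8@(1,3):S
t=2: a0@(0,2):S a1@(3,2):S a2@(1,1):S a3@(0,3):S a4@(2,1):S a5@(3,0):S a6@(0,2):S a7@(1,0):S a8@(2,3):S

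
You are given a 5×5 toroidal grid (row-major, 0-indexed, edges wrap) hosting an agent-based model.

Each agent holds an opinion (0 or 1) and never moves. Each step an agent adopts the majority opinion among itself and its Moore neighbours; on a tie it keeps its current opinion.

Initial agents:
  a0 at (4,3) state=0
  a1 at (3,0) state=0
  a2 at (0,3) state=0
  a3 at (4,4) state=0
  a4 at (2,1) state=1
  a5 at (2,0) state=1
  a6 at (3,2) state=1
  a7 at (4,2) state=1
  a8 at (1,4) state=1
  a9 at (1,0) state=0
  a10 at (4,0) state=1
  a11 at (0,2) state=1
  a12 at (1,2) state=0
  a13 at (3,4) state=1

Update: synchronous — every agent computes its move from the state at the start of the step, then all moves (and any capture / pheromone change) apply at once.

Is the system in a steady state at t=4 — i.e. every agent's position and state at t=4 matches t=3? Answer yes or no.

no

t=1: a0@(4,3):1 a1@(3,0):1 a2@(0,3):0 a3@(4,4):0 a4@(2,1):1 a5@(2,0):1 a6@(3,2):1 a7@(4,2):1 a8@(1,4):1 a9@(1,0):1 a10@(4,0):1 a11@(0,2):0 a12@(1,2):0 a13@(3,4):1
t=2: a0@(4,3):1 a1@(3,0):1 a2@(0,3):0 a3@(4,4):1 a4@(2,1):1 a5@(2,0):1 a6@(3,2):1 a7@(4,2):1 a8@(1,4):1 a9@(1,0):1 a10@(4,0):1 a11@(0,2):0 a12@(1,2):0 a13@(3,4):1
t=3: a0@(4,3):1 a1@(3,0):1 a2@(0,3):1 a3@(4,4):1 a4@(2,1):1 a5@(2,0):1 a6@(3,2):1 a7@(4,2):1 a8@(1,4):1 a9@(1,0):1 a10@(4,0):1 a11@(0,2):0 a12@(1,2):0 a13@(3,4):1
t=4: a0@(4,3):1 a1@(3,0):1 a2@(0,3):1 a3@(4,4):1 a4@(2,1):1 a5@(2,0):1 a6@(3,2):1 a7@(4,2):1 a8@(1,4):1 a9@(1,0):1 a10@(4,0):1 a11@(0,2):1 a12@(1,2):0 a13@(3,4):1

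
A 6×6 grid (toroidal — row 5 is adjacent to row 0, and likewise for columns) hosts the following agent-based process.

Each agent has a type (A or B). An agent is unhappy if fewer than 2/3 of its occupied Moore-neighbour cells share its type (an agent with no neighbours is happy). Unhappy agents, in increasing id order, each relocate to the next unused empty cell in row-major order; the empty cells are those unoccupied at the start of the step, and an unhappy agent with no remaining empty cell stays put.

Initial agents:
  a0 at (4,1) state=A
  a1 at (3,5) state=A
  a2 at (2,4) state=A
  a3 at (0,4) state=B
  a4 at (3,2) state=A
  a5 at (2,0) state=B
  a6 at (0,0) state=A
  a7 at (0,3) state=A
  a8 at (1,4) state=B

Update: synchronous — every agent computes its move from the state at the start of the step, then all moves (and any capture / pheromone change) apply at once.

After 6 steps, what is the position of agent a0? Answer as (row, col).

(4, 1)

t=1: a0@(4,1):A a1@(0,1):A a2@(0,2):A a3@(0,5):B a4@(3,2):A a5@(1,0):B a6@(0,0):A a7@(1,1):A a8@(1,2):B
t=2: a0@(4,1):A a1@(0,3):A a2@(0,2):A a3@(0,4):B a4@(3,2):A a5@(1,3):B a6@(1,4):A a7@(1,5):A a8@(2,0):B
t=3: a0@(4,1):A a1@(0,0):A a2@(0,1):A a3@(0,5):B a4@(3,2):A a5@(1,0):B a6@(1,1):A a7@(1,2):A a8@(2,1):B
t=4: a0@(4,1):A a1@(0,2):A a2@(0,1):A a3@(0,3):B a4@(0,4):A a5@(1,3):B a6@(1,4):A a7@(1,2):A a8@(1,5):B
t=5: a0@(4,1):A a1@(0,0):A a2@(0,1):A a3@(0,5):B a4@(1,0):A a5@(1,1):B a6@(2,0):A a7@(2,1):A a8@(2,2):B
t=6: a0@(4,1):A a1@(0,2):A a2@(0,1):A a3@(0,3):B a4@(1,0):A a5@(0,4):B a6@(2,0):A a7@(1,2):A a8@(1,3):B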